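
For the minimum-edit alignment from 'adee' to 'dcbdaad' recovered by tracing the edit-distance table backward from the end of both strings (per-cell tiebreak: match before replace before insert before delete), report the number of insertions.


Edit distance = 6. Backtracking from cell (4, 7) with preference match > replace > insert > delete,
then listing the resulting alignment 'adee' -> 'dcbdaad' left to right:
  Step 1: insert 'd' [insertion #1]
  Step 2: insert 'c' [insertion #2]
  Step 3: replace a->b
  Step 4: keep 'd'
  Step 5: insert 'a' [insertion #3]
  Step 6: replace e->a
  Step 7: replace e->d
Total insertions: 3

3


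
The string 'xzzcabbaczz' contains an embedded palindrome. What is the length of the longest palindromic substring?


Scanning 'xzzcabbaczz' for palindromic substrings.
Substring at positions 1-10: 'zzcabbaczz'.
Check: reverse('zzcabbaczz') = 'zzcabbaczz' -> palindrome confirmed.
Neighbouring characters ('x' / '-') break symmetry, so it cannot extend further.
No longer palindromic substring exists; longest length = 10

10


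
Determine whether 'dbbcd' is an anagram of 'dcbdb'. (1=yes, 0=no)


Sort characters of 'dbbcd': 'bbcdd'
Sort characters of 'dcbdb': 'bbcdd'
Sorted forms match -> they ARE anagrams
Result: 1

1


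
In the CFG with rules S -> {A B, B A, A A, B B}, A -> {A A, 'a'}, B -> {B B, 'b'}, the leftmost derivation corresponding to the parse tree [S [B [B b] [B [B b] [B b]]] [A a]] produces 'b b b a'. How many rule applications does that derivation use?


Every bracketed nonterminal node [X ...] in the tree is produced by exactly one rule application.
Reading the tree off as a leftmost derivation:
  Step 1: S  =>  B A   (applied S -> B A)
  Step 2: B A  =>  B B A   (applied B -> B B)
  Step 3: B B A  =>  b B A   (applied B -> b)
  Step 4: b B A  =>  b B B A   (applied B -> B B)
  Step 5: b B B A  =>  b b B A   (applied B -> b)
  Step 6: b b B A  =>  b b b A   (applied B -> b)
  Step 7: b b b A  =>  b b b a   (applied A -> a)
Final yield: b b b a
Total rewrite steps: 7

7


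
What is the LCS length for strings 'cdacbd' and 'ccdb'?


DP table for LCS of 'cdacbd' and 'ccdb':
       c  c  d  b
    0  0  0  0  0
  c 0  1  1  1  1
  d 0  1  1  2  2
  a 0  1  1  2  2
  c 0  1  2  2  2
  b 0  1  2  2  3
  d 0  1  2  3  3
LCS: 'cdb'
LCS length = 3

3


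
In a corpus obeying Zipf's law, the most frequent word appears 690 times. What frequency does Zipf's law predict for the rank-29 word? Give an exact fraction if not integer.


Zipf's law: freq(rank) = f1 / rank
f1 = 690, rank = 29
freq = 690 / 29
GCD(690, 29) = 1
Simplified: 690/29

690/29


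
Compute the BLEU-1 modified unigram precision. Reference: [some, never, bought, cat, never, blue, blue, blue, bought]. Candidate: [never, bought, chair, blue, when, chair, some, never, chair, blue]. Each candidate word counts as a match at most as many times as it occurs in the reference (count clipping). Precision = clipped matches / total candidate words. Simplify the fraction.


Reference word counts: {'blue': 3, 'bought': 2, 'cat': 1, 'never': 2, 'some': 1}
Checking each candidate word (with clipping):
  'never' -> in reference (ref count 2, used 1/2) -> match (matches: 1)
  'bought' -> in reference (ref count 2, used 1/2) -> match (matches: 2)
  'chair' -> not in reference -> no match (matches: 2)
  'blue' -> in reference (ref count 3, used 1/3) -> match (matches: 3)
  'when' -> not in reference -> no match (matches: 3)
  'chair' -> not in reference -> no match (matches: 3)
  'some' -> in reference (ref count 1, used 1/1) -> match (matches: 4)
  'never' -> in reference (ref count 2, used 2/2) -> match (matches: 5)
  'chair' -> not in reference -> no match (matches: 5)
  'blue' -> in reference (ref count 3, used 2/3) -> match (matches: 6)
Clipped matches: 6, Candidate length: 10
Precision = 6/10 = 3/5

3/5


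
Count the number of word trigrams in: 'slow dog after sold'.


Word trigrams from [4] words:
  Trigram 1: (slow dog after)
  Trigram 2: (dog after sold)
Total word trigrams: 4 - 2 = 2

2


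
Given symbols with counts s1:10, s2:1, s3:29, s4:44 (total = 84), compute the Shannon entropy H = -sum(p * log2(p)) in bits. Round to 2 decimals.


Computing entropy H = -sum(p_i * log2(p_i)):
  s1: p = 10/84 = 0.1190, -p*log2(p) = 0.3655
  s2: p = 1/84 = 0.0119, -p*log2(p) = 0.0761
  s3: p = 29/84 = 0.3452, -p*log2(p) = 0.5297
  s4: p = 44/84 = 0.5238, -p*log2(p) = 0.4887
H = sum of terms = 1.4600
Rounded to 2 decimals: 1.46

1.46


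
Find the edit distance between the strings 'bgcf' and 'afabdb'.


Building DP table for s1='bgcf' (len 4) and s2='afabdb' (len 6):
       a  f  a  b  d  b
    0  1  2  3  4  5  6
  b 1  1  2  3  3  4  5
  g 2  2  2  3  4  4  5
  c 3  3  3  3  4  5  5
  f 4  4  3  4  4  5  6
Edit distance = dp[4][6] = 6

6


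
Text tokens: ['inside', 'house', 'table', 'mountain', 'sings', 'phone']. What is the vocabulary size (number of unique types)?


Listing all tokens and tracking unique types:
  Token 1: 'inside' -> NEW (unique so far: 1)
  Token 2: 'house' -> NEW (unique so far: 2)
  Token 3: 'table' -> NEW (unique so far: 3)
  Token 4: 'mountain' -> NEW (unique so far: 4)
  Token 5: 'sings' -> NEW (unique so far: 5)
  Token 6: 'phone' -> NEW (unique so far: 6)
Unique types: ('house', 'inside', 'mountain', 'phone', 'sings', 'table')
Vocabulary size: 6

6


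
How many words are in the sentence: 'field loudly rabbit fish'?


Counting words by splitting on spaces:
  Word 1: 'field'
  Word 2: 'loudly'
  Word 3: 'rabbit'
  Word 4: 'fish'
Total words: 4

4


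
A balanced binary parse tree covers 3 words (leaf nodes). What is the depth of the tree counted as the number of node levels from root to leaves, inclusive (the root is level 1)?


In a balanced binary tree with n leaves the deepest leaf is ceil(log2(n)) edges below the root,
so counting node levels inclusive of root and leaves gives ceil(log2(n)) + 1 levels.
log2(3) = 1.5850
ceil(1.5850) = 2
levels = 2 + 1 = 3

3


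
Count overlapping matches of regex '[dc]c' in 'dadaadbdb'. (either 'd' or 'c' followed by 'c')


Pattern: [dc]c means either 'd' or 'c' followed by 'c'.
Scanning 'dadaadbdb' position-by-position:
  Pos 0: window 'da' -> no
  Pos 1: window 'ad' -> no
  Pos 2: window 'da' -> no
  Pos 3: window 'aa' -> no
  Pos 4: window 'ad' -> no
  Pos 5: window 'db' -> no
  Pos 6: window 'bd' -> no
  Pos 7: window 'db' -> no
  Pos 8: window 'b' -> no
Total matches: 0

0


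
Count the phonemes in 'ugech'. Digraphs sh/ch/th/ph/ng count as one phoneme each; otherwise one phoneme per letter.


Parsing 'ugech' greedily, digraphs first:
  'u' -> vowel phoneme (phonemes so far: 1)
  'g' -> consonant phoneme (phonemes so far: 2)
  'e' -> vowel phoneme (phonemes so far: 3)
  'ch' -> digraph (1 consonant phoneme) (phonemes so far: 4)
Total phonemes: 4

4


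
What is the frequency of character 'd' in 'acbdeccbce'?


Scanning 'acbdeccbce' for 'd':
  Position 3: 'd' -> MATCH (count: 1)
Total occurrences of 'd': 1

1


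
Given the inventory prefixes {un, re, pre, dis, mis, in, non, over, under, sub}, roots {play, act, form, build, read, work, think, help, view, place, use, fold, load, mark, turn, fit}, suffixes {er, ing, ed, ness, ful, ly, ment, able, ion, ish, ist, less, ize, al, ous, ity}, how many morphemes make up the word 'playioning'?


Segmenting 'playioning' against the inventory:
  'play' -> root (morpheme 1)
  'ion' -> suffix (morpheme 2)
  'ing' -> suffix (morpheme 3)
Total morphemes: 3

3


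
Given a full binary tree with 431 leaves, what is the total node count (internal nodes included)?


Leaf nodes (terminals): 431
Internal nodes = n - 1 = 431 - 1 = 430
Total = leaves + internal = 431 + 430 = 861

861


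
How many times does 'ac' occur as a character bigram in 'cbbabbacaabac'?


Scanning 'cbbabbacaabac' for bigram 'ac':
  Position 0: 'cb' -> no
  Position 1: 'bb' -> no
  Position 2: 'ba' -> no
  Position 3: 'ab' -> no
  Position 4: 'bb' -> no
  Position 5: 'ba' -> no
  Position 6: 'ac' -> MATCH
  Position 7: 'ca' -> no
  Position 8: 'aa' -> no
  Position 9: 'ab' -> no
  Position 10: 'ba' -> no
  Position 11: 'ac' -> MATCH
Total matches: 2

2


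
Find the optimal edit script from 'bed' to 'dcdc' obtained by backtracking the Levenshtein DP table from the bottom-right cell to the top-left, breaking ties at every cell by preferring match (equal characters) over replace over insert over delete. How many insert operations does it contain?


Edit distance = 3. Backtracking from cell (3, 4) with preference match > replace > insert > delete,
then listing the resulting alignment 'bed' -> 'dcdc' left to right:
  Step 1: replace b->d
  Step 2: replace e->c
  Step 3: keep 'd'
  Step 4: insert 'c' [insertion #1]
Total insertions: 1

1


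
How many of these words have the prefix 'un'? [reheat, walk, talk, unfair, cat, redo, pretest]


Checking each word for prefix 'un':
  'reheat' -> no (count: 0)
  'walk' -> no (count: 0)
  'talk' -> no (count: 0)
  'unfair' -> YES, starts with 'un' (count: 1)
  'cat' -> no (count: 1)
  'redo' -> no (count: 1)
  'pretest' -> no (count: 1)
Total with prefix 'un': 1

1


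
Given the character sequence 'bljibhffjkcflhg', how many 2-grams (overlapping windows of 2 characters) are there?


String 'bljibhffjkcflhg' has length L = 15.
Number of overlapping n-grams = L - n + 1
Substituting: 15 - 2 + 1 = 14

14


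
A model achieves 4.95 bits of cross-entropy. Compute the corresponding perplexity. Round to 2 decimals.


Perplexity formula: PP = 2^H
H = 4.95
PP = 2^4.95
Decompose: 2^4.95 = 2^4 * 2^0.95
2^4 = 16, 2^0.95 ~ 1.9318727
PP ~ 16 * 1.9318727 = 30.9099632
Rounded to 2 decimals: 30.91

30.91


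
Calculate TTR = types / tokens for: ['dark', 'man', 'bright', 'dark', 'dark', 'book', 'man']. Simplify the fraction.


Tokens: 7
Unique types: ('book', 'bright', 'dark', 'man') = 4
TTR = 4/7
Already in lowest terms.

4/7


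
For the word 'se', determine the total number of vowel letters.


Scanning each character of 'se':
  Position 1: 's' -> consonant (running count: 0)
  Position 2: 'e' -> vowel (running count: 1)
Total vowels: 1

1


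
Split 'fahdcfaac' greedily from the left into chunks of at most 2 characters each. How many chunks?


'fahdcfaac' has 9 characters.
Chunking with max size 2:
  Chunk 1: 'fa' (positions 0-1)
  Chunk 2: 'hd' (positions 2-3)
  Chunk 3: 'cf' (positions 4-5)
  Chunk 4: 'aa' (positions 6-7)
  Chunk 5: 'c' (positions 8-8)
Total chunks: ceil(9 / 2) = 5

5


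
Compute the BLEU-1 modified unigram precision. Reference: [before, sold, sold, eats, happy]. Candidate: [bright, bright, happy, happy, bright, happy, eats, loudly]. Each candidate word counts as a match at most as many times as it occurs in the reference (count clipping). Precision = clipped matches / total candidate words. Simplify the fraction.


Reference word counts: {'before': 1, 'eats': 1, 'happy': 1, 'sold': 2}
Checking each candidate word (with clipping):
  'bright' -> not in reference -> no match (matches: 0)
  'bright' -> not in reference -> no match (matches: 0)
  'happy' -> in reference (ref count 1, used 1/1) -> match (matches: 1)
  'happy' -> ref count 1 already used up (1/1) -> clipped, no match (matches: 1)
  'bright' -> not in reference -> no match (matches: 1)
  'happy' -> ref count 1 already used up (1/1) -> clipped, no match (matches: 1)
  'eats' -> in reference (ref count 1, used 1/1) -> match (matches: 2)
  'loudly' -> not in reference -> no match (matches: 2)
Clipped matches: 2, Candidate length: 8
Precision = 2/8 = 1/4

1/4


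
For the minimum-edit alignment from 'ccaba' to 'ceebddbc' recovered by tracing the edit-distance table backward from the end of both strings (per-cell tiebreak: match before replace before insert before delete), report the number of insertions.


Edit distance = 6. Backtracking from cell (5, 8) with preference match > replace > insert > delete,
then listing the resulting alignment 'ccaba' -> 'ceebddbc' left to right:
  Step 1: keep 'c'
  Step 2: insert 'e' [insertion #1]
  Step 3: insert 'e' [insertion #2]
  Step 4: insert 'b' [insertion #3]
  Step 5: replace c->d
  Step 6: replace a->d
  Step 7: keep 'b'
  Step 8: replace a->c
Total insertions: 3

3


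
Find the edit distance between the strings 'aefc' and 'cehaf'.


Building DP table for s1='aefc' (len 4) and s2='cehaf' (len 5):
       c  e  h  a  f
    0  1  2  3  4  5
  a 1  1  2  3  3  4
  e 2  2  1  2  3  4
  f 3  3  2  2  3  3
  c 4  3  3  3  3  4
Edit distance = dp[4][5] = 4

4


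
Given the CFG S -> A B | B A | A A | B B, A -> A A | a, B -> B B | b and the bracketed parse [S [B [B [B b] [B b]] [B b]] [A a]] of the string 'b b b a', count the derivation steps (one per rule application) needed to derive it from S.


Every bracketed nonterminal node [X ...] in the tree is produced by exactly one rule application.
Reading the tree off as a leftmost derivation:
  Step 1: S  =>  B A   (applied S -> B A)
  Step 2: B A  =>  B B A   (applied B -> B B)
  Step 3: B B A  =>  B B B A   (applied B -> B B)
  Step 4: B B B A  =>  b B B A   (applied B -> b)
  Step 5: b B B A  =>  b b B A   (applied B -> b)
  Step 6: b b B A  =>  b b b A   (applied B -> b)
  Step 7: b b b A  =>  b b b a   (applied A -> a)
Final yield: b b b a
Total rewrite steps: 7

7


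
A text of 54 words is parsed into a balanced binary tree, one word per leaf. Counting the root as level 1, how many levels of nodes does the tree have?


In a balanced binary tree with n leaves the deepest leaf is ceil(log2(n)) edges below the root,
so counting node levels inclusive of root and leaves gives ceil(log2(n)) + 1 levels.
log2(54) = 5.7549
ceil(5.7549) = 6
levels = 6 + 1 = 7

7


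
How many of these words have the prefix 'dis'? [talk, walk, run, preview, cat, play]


Checking each word for prefix 'dis':
  'talk' -> no (count: 0)
  'walk' -> no (count: 0)
  'run' -> no (count: 0)
  'preview' -> no (count: 0)
  'cat' -> no (count: 0)
  'play' -> no (count: 0)
Total with prefix 'dis': 0

0


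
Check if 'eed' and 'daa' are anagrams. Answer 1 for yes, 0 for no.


Sort characters of 'eed': 'dee'
Sort characters of 'daa': 'aad'
Sorted forms differ -> they are NOT anagrams
Result: 0

0


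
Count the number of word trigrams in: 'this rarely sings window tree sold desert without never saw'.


Word trigrams from [10] words:
  Trigram 1: (this rarely sings)
  Trigram 2: (rarely sings window)
  Trigram 3: (sings window tree)
  Trigram 4: (window tree sold)
  Trigram 5: (tree sold desert)
  Trigram 6: (sold desert without)
  Trigram 7: (desert without never)
  Trigram 8: (without never saw)
Total word trigrams: 10 - 2 = 8

8


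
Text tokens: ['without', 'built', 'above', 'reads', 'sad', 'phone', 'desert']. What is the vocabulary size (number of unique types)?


Listing all tokens and tracking unique types:
  Token 1: 'without' -> NEW (unique so far: 1)
  Token 2: 'built' -> NEW (unique so far: 2)
  Token 3: 'above' -> NEW (unique so far: 3)
  Token 4: 'reads' -> NEW (unique so far: 4)
  Token 5: 'sad' -> NEW (unique so far: 5)
  Token 6: 'phone' -> NEW (unique so far: 6)
  Token 7: 'desert' -> NEW (unique so far: 7)
Unique types: ('above', 'built', 'desert', 'phone', 'reads', 'sad', 'without')
Vocabulary size: 7

7


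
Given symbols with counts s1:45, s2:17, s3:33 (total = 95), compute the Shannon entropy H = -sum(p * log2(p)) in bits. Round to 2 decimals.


Computing entropy H = -sum(p_i * log2(p_i)):
  s1: p = 45/95 = 0.4737, -p*log2(p) = 0.5106
  s2: p = 17/95 = 0.1789, -p*log2(p) = 0.4442
  s3: p = 33/95 = 0.3474, -p*log2(p) = 0.5299
H = sum of terms = 1.4847
Rounded to 2 decimals: 1.48

1.48


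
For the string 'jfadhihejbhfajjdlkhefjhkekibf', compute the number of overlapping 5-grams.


String 'jfadhihejbhfajjdlkhefjhkekibf' has length L = 29.
Number of overlapping n-grams = L - n + 1
Substituting: 29 - 5 + 1 = 25

25


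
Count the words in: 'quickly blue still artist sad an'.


Counting words by splitting on spaces:
  Word 1: 'quickly'
  Word 2: 'blue'
  Word 3: 'still'
  Word 4: 'artist'
  Word 5: 'sad'
  Word 6: 'an'
Total words: 6

6


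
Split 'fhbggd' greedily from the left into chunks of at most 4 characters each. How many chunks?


'fhbggd' has 6 characters.
Chunking with max size 4:
  Chunk 1: 'fhbg' (positions 0-3)
  Chunk 2: 'gd' (positions 4-5)
Total chunks: ceil(6 / 4) = 2

2


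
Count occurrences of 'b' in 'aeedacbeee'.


Scanning 'aeedacbeee' for 'b':
  Position 6: 'b' -> MATCH (count: 1)
Total occurrences of 'b': 1

1


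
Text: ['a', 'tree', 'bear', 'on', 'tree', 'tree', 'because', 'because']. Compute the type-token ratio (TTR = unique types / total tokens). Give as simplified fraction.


Tokens: 8
Unique types: ('a', 'bear', 'because', 'on', 'tree') = 5
TTR = 5/8
Already in lowest terms.

5/8


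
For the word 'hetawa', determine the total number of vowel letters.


Scanning each character of 'hetawa':
  Position 1: 'h' -> consonant (running count: 0)
  Position 2: 'e' -> vowel (running count: 1)
  Position 3: 't' -> consonant (running count: 1)
  Position 4: 'a' -> vowel (running count: 2)
  Position 5: 'w' -> consonant (running count: 2)
  Position 6: 'a' -> vowel (running count: 3)
Total vowels: 3

3


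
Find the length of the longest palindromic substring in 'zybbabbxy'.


Scanning 'zybbabbxy' for palindromic substrings.
Substring at positions 2-6: 'bbabb'.
Check: reverse('bbabb') = 'bbabb' -> palindrome confirmed.
Neighbouring characters ('y' / 'x') break symmetry, so it cannot extend further.
No longer palindromic substring exists; longest length = 5

5


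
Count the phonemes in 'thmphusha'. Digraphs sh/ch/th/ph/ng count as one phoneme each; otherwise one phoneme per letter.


Parsing 'thmphusha' greedily, digraphs first:
  'th' -> digraph (1 consonant phoneme) (phonemes so far: 1)
  'm' -> consonant phoneme (phonemes so far: 2)
  'ph' -> digraph (1 consonant phoneme) (phonemes so far: 3)
  'u' -> vowel phoneme (phonemes so far: 4)
  'sh' -> digraph (1 consonant phoneme) (phonemes so far: 5)
  'a' -> vowel phoneme (phonemes so far: 6)
Total phonemes: 6

6


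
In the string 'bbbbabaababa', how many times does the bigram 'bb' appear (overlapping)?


Scanning 'bbbbabaababa' for bigram 'bb':
  Position 0: 'bb' -> MATCH
  Position 1: 'bb' -> MATCH
  Position 2: 'bb' -> MATCH
  Position 3: 'ba' -> no
  Position 4: 'ab' -> no
  Position 5: 'ba' -> no
  Position 6: 'aa' -> no
  Position 7: 'ab' -> no
  Position 8: 'ba' -> no
  Position 9: 'ab' -> no
  Position 10: 'ba' -> no
Total matches: 3

3


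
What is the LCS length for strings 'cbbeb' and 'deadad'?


DP table for LCS of 'cbbeb' and 'deadad':
       d  e  a  d  a  d
    0  0  0  0  0  0  0
  c 0  0  0  0  0  0  0
  b 0  0  0  0  0  0  0
  b 0  0  0  0  0  0  0
  e 0  0  1  1  1  1  1
  b 0  0  1  1  1  1  1
LCS: 'e'
LCS length = 1

1


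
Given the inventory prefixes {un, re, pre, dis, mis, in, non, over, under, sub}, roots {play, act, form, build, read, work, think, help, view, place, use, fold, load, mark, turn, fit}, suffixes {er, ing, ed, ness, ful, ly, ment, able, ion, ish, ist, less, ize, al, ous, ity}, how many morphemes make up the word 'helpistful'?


Segmenting 'helpistful' against the inventory:
  'help' -> root (morpheme 1)
  'ist' -> suffix (morpheme 2)
  'ful' -> suffix (morpheme 3)
Total morphemes: 3

3


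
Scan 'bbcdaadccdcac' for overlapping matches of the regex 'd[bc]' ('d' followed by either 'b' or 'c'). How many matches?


Pattern: d[bc] means 'd' followed by either 'b' or 'c'.
Scanning 'bbcdaadccdcac' position-by-position:
  Pos 0: window 'bb' -> no
  Pos 1: window 'bc' -> no
  Pos 2: window 'cd' -> no
  Pos 3: window 'da' -> no
  Pos 4: window 'aa' -> no
  Pos 5: window 'ad' -> no
  Pos 6: window 'dc' -> MATCH
  Pos 7: window 'cc' -> no
  Pos 8: window 'cd' -> no
  Pos 9: window 'dc' -> MATCH
  Pos 10: window 'ca' -> no
  Pos 11: window 'ac' -> no
  Pos 12: window 'c' -> no
Total matches: 2

2


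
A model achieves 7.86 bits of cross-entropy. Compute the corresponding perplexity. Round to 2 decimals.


Perplexity formula: PP = 2^H
H = 7.86
PP = 2^7.86
Decompose: 2^7.86 = 2^7 * 2^0.86
2^7 = 128, 2^0.86 ~ 1.8150383
PP ~ 128 * 1.8150383 = 232.3249024
Rounded to 2 decimals: 232.32

232.32


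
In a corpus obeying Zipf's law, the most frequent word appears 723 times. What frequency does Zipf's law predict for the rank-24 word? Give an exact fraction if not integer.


Zipf's law: freq(rank) = f1 / rank
f1 = 723, rank = 24
freq = 723 / 24
GCD(723, 24) = 3
Simplified: 241/8

241/8


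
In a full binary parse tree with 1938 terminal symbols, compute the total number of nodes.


Leaf nodes (terminals): 1938
Internal nodes = n - 1 = 1938 - 1 = 1937
Total = leaves + internal = 1938 + 1937 = 3875

3875


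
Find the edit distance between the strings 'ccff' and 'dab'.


Building DP table for s1='ccff' (len 4) and s2='dab' (len 3):
       d  a  b
    0  1  2  3
  c 1  1  2  3
  c 2  2  2  3
  f 3  3  3  3
  f 4  4  4  4
Edit distance = dp[4][3] = 4

4


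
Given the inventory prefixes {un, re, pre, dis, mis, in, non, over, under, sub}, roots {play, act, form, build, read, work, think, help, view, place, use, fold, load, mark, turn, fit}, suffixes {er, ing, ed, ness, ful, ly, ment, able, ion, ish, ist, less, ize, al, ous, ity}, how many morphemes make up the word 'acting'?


Segmenting 'acting' against the inventory:
  'act' -> root (morpheme 1)
  'ing' -> suffix (morpheme 2)
Total morphemes: 2

2


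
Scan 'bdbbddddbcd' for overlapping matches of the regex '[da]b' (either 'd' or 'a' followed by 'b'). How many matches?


Pattern: [da]b means either 'd' or 'a' followed by 'b'.
Scanning 'bdbbddddbcd' position-by-position:
  Pos 0: window 'bd' -> no
  Pos 1: window 'db' -> MATCH
  Pos 2: window 'bb' -> no
  Pos 3: window 'bd' -> no
  Pos 4: window 'dd' -> no
  Pos 5: window 'dd' -> no
  Pos 6: window 'dd' -> no
  Pos 7: window 'db' -> MATCH
  Pos 8: window 'bc' -> no
  Pos 9: window 'cd' -> no
  Pos 10: window 'd' -> no
Total matches: 2

2


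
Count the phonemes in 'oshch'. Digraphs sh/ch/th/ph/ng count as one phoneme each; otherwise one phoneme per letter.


Parsing 'oshch' greedily, digraphs first:
  'o' -> vowel phoneme (phonemes so far: 1)
  'sh' -> digraph (1 consonant phoneme) (phonemes so far: 2)
  'ch' -> digraph (1 consonant phoneme) (phonemes so far: 3)
Total phonemes: 3

3


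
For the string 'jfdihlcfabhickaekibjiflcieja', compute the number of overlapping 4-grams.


String 'jfdihlcfabhickaekibjiflcieja' has length L = 28.
Number of overlapping n-grams = L - n + 1
Substituting: 28 - 4 + 1 = 25

25


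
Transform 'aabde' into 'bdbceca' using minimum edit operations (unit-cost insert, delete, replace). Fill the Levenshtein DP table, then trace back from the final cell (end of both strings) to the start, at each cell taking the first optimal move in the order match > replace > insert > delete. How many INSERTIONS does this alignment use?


Edit distance = 5. Backtracking from cell (5, 7) with preference match > replace > insert > delete,
then listing the resulting alignment 'aabde' -> 'bdbceca' left to right:
  Step 1: replace a->b
  Step 2: replace a->d
  Step 3: keep 'b'
  Step 4: replace d->c
  Step 5: keep 'e'
  Step 6: insert 'c' [insertion #1]
  Step 7: insert 'a' [insertion #2]
Total insertions: 2

2


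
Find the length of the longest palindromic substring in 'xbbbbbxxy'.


Scanning 'xbbbbbxxy' for palindromic substrings.
Substring at positions 0-6: 'xbbbbbx'.
Check: reverse('xbbbbbx') = 'xbbbbbx' -> palindrome confirmed.
Neighbouring characters ('-' / 'x') break symmetry, so it cannot extend further.
No longer palindromic substring exists; longest length = 7

7


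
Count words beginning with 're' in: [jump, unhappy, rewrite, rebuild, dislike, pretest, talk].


Checking each word for prefix 're':
  'jump' -> no (count: 0)
  'unhappy' -> no (count: 0)
  'rewrite' -> YES, starts with 're' (count: 1)
  'rebuild' -> YES, starts with 're' (count: 2)
  'dislike' -> no (count: 2)
  'pretest' -> no (count: 2)
  'talk' -> no (count: 2)
Total with prefix 're': 2

2


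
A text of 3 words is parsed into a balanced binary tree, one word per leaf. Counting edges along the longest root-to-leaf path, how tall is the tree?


In a balanced binary tree with n leaves the deepest leaf is ceil(log2(n)) edges below the root.
log2(3) = 1.5850
ceil(1.5850) = 2
height (edges) = 2

2


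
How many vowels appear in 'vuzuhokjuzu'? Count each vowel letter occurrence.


Scanning each character of 'vuzuhokjuzu':
  Position 1: 'v' -> consonant (running count: 0)
  Position 2: 'u' -> vowel (running count: 1)
  Position 3: 'z' -> consonant (running count: 1)
  Position 4: 'u' -> vowel (running count: 2)
  Position 5: 'h' -> consonant (running count: 2)
  Position 6: 'o' -> vowel (running count: 3)
  Position 7: 'k' -> consonant (running count: 3)
  Position 8: 'j' -> consonant (running count: 3)
  Position 9: 'u' -> vowel (running count: 4)
  Position 10: 'z' -> consonant (running count: 4)
  Position 11: 'u' -> vowel (running count: 5)
Total vowels: 5

5


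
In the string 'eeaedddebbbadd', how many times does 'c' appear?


Scanning 'eeaedddebbbadd' for 'c':
  No matches found.
Total occurrences of 'c': 0

0


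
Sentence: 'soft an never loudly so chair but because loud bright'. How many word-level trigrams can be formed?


Word trigrams from [10] words:
  Trigram 1: (soft an never)
  Trigram 2: (an never loudly)
  Trigram 3: (never loudly so)
  Trigram 4: (loudly so chair)
  Trigram 5: (so chair but)
  Trigram 6: (chair but because)
  Trigram 7: (but because loud)
  Trigram 8: (because loud bright)
Total word trigrams: 10 - 2 = 8

8


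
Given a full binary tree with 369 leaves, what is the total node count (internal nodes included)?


Leaf nodes (terminals): 369
Internal nodes = n - 1 = 369 - 1 = 368
Total = leaves + internal = 369 + 368 = 737

737


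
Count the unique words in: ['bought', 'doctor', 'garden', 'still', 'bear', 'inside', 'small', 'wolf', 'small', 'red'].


Listing all tokens and tracking unique types:
  Token 1: 'bought' -> NEW (unique so far: 1)
  Token 2: 'doctor' -> NEW (unique so far: 2)
  Token 3: 'garden' -> NEW (unique so far: 3)
  Token 4: 'still' -> NEW (unique so far: 4)
  Token 5: 'bear' -> NEW (unique so far: 5)
  Token 6: 'inside' -> NEW (unique so far: 6)
  Token 7: 'small' -> NEW (unique so far: 7)
  Token 8: 'wolf' -> NEW (unique so far: 8)
  Token 9: 'small' -> duplicate (unique so far: 8)
  Token 10: 'red' -> NEW (unique so far: 9)
Unique types: ('bear', 'bought', 'doctor', 'garden', 'inside', 'red', 'small', 'still', 'wolf')
Vocabulary size: 9

9


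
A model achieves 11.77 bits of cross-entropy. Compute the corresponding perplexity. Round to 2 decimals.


Perplexity formula: PP = 2^H
H = 11.77
PP = 2^11.77
Decompose: 2^11.77 = 2^11 * 2^0.77
2^11 = 2048, 2^0.77 ~ 1.7052698
PP ~ 2048 * 1.7052698 = 3492.3925504
Rounded to 2 decimals: 3492.39

3492.39


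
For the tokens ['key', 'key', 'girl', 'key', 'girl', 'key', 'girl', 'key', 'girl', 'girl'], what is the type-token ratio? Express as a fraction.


Tokens: 10
Unique types: ('girl', 'key') = 2
TTR = 2/10
Simplify: divide both by 2 -> 1/5
TTR = 1/5

1/5


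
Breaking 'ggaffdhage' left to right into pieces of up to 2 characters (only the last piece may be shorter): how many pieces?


'ggaffdhage' has 10 characters.
Chunking with max size 2:
  Chunk 1: 'gg' (positions 0-1)
  Chunk 2: 'af' (positions 2-3)
  Chunk 3: 'fd' (positions 4-5)
  Chunk 4: 'ha' (positions 6-7)
  Chunk 5: 'ge' (positions 8-9)
Total chunks: ceil(10 / 2) = 5

5


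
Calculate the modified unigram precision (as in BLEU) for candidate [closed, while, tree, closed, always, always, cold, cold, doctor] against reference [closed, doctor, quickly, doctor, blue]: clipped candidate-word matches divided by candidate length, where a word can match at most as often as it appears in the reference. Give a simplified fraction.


Reference word counts: {'blue': 1, 'closed': 1, 'doctor': 2, 'quickly': 1}
Checking each candidate word (with clipping):
  'closed' -> in reference (ref count 1, used 1/1) -> match (matches: 1)
  'while' -> not in reference -> no match (matches: 1)
  'tree' -> not in reference -> no match (matches: 1)
  'closed' -> ref count 1 already used up (1/1) -> clipped, no match (matches: 1)
  'always' -> not in reference -> no match (matches: 1)
  'always' -> not in reference -> no match (matches: 1)
  'cold' -> not in reference -> no match (matches: 1)
  'cold' -> not in reference -> no match (matches: 1)
  'doctor' -> in reference (ref count 2, used 1/2) -> match (matches: 2)
Clipped matches: 2, Candidate length: 9
Precision = 2/9

2/9


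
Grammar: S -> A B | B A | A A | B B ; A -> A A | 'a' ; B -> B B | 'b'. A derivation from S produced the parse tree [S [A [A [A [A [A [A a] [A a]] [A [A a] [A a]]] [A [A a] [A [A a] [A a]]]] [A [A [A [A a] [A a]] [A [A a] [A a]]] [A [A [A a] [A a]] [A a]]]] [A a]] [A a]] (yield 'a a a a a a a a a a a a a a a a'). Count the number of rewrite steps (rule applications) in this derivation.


Every bracketed nonterminal node [X ...] in the tree is produced by exactly one rule application.
Reading the tree off as a leftmost derivation:
  Step 1: S  =>  A A   (applied S -> A A)
  Step 2: A A  =>  A A A   (applied A -> A A)
  Step 3: A A A  =>  A A A A   (applied A -> A A)
  Step 4: A A A A  =>  A A A A A   (applied A -> A A)
  Step 5: A A A A A  =>  A A A A A A   (applied A -> A A)
  Step 6: A A A A A A  =>  A A A A A A A   (applied A -> A A)
  Step 7: A A A A A A A  =>  a A A A A A A   (applied A -> a)
  Step 8: a A A A A A A  =>  a a A A A A A   (applied A -> a)
  Step 9: a a A A A A A  =>  a a A A A A A A   (applied A -> A A)
  Step 10: a a A A A A A A  =>  a a a A A A A A   (applied A -> a)
  Step 11: a a a A A A A A  =>  a a a a A A A A   (applied A -> a)
  Step 12: a a a a A A A A  =>  a a a a A A A A A   (applied A -> A A)
  Step 13: a a a a A A A A A  =>  a a a a a A A A A   (applied A -> a)
  Step 14: a a a a a A A A A  =>  a a a a a A A A A A   (applied A -> A A)
  Step 15: a a a a a A A A A A  =>  a a a a a a A A A A   (applied A -> a)
  Step 16: a a a a a a A A A A  =>  a a a a a a a A A A   (applied A -> a)
  Step 17: a a a a a a a A A A  =>  a a a a a a a A A A A   (applied A -> A A)
  Step 18: a a a a a a a A A A A  =>  a a a a a a a A A A A A   (applied A -> A A)
  Step 19: a a a a a a a A A A A A  =>  a a a a a a a A A A A A A   (applied A -> A A)
  Step 20: a a a a a a a A A A A A A  =>  a a a a a a a a A A A A A   (applied A -> a)
  Step 21: a a a a a a a a A A A A A  =>  a a a a a a a a a A A A A   (applied A -> a)
  Step 22: a a a a a a a a a A A A A  =>  a a a a a a a a a A A A A A   (applied A -> A A)
  Step 23: a a a a a a a a a A A A A A  =>  a a a a a a a a a a A A A A   (applied A -> a)
  Step 24: a a a a a a a a a a A A A A  =>  a a a a a a a a a a a A A A   (applied A -> a)
  Step 25: a a a a a a a a a a a A A A  =>  a a a a a a a a a a a A A A A   (applied A -> A A)
  Step 26: a a a a a a a a a a a A A A A  =>  a a a a a a a a a a a A A A A A   (applied A -> A A)
  Step 27: a a a a a a a a a a a A A A A A  =>  a a a a a a a a a a a a A A A A   (applied A -> a)
  Step 28: a a a a a a a a a a a a A A A A  =>  a a a a a a a a a a a a a A A A   (applied A -> a)
  Step 29: a a a a a a a a a a a a a A A A  =>  a a a a a a a a a a a a a a A A   (applied A -> a)
  Step 30: a a a a a a a a a a a a a a A A  =>  a a a a a a a a a a a a a a a A   (applied A -> a)
  Step 31: a a a a a a a a a a a a a a a A  =>  a a a a a a a a a a a a a a a a   (applied A -> a)
Final yield: a a a a a a a a a a a a a a a a
Total rewrite steps: 31

31


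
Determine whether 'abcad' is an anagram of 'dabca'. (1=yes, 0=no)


Sort characters of 'abcad': 'aabcd'
Sort characters of 'dabca': 'aabcd'
Sorted forms match -> they ARE anagrams
Result: 1

1


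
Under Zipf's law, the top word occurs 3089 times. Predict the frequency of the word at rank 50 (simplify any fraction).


Zipf's law: freq(rank) = f1 / rank
f1 = 3089, rank = 50
freq = 3089 / 50
GCD(3089, 50) = 1
Simplified: 3089/50

3089/50


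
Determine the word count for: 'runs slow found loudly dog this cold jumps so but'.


Counting words by splitting on spaces:
  Word 1: 'runs'
  Word 2: 'slow'
  Word 3: 'found'
  Word 4: 'loudly'
  Word 5: 'dog'
  Word 6: 'this'
  Word 7: 'cold'
  Word 8: 'jumps'
  Word 9: 'so'
  Word 10: 'but'
Total words: 10

10


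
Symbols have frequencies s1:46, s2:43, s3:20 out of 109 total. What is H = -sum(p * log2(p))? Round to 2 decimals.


Computing entropy H = -sum(p_i * log2(p_i)):
  s1: p = 46/109 = 0.4220, -p*log2(p) = 0.5253
  s2: p = 43/109 = 0.3945, -p*log2(p) = 0.5294
  s3: p = 20/109 = 0.1835, -p*log2(p) = 0.4489
H = sum of terms = 1.5036
Rounded to 2 decimals: 1.50

1.50


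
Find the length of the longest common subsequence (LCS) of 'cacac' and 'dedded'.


DP table for LCS of 'cacac' and 'dedded':
       d  e  d  d  e  d
    0  0  0  0  0  0  0
  c 0  0  0  0  0  0  0
  a 0  0  0  0  0  0  0
  c 0  0  0  0  0  0  0
  a 0  0  0  0  0  0  0
  c 0  0  0  0  0  0  0
LCS length = 0

0


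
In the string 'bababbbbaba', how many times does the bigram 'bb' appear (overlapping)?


Scanning 'bababbbbaba' for bigram 'bb':
  Position 0: 'ba' -> no
  Position 1: 'ab' -> no
  Position 2: 'ba' -> no
  Position 3: 'ab' -> no
  Position 4: 'bb' -> MATCH
  Position 5: 'bb' -> MATCH
  Position 6: 'bb' -> MATCH
  Position 7: 'ba' -> no
  Position 8: 'ab' -> no
  Position 9: 'ba' -> no
Total matches: 3

3


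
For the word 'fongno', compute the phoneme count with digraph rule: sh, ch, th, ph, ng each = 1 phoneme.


Parsing 'fongno' greedily, digraphs first:
  'f' -> consonant phoneme (phonemes so far: 1)
  'o' -> vowel phoneme (phonemes so far: 2)
  'ng' -> digraph (1 consonant phoneme) (phonemes so far: 3)
  'n' -> consonant phoneme (phonemes so far: 4)
  'o' -> vowel phoneme (phonemes so far: 5)
Total phonemes: 5

5


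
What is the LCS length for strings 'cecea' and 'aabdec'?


DP table for LCS of 'cecea' and 'aabdec':
       a  a  b  d  e  c
    0  0  0  0  0  0  0
  c 0  0  0  0  0  0  1
  e 0  0  0  0  0  1  1
  c 0  0  0  0  0  1  2
  e 0  0  0  0  0  1  2
  a 0  1  1  1  1  1  2
LCS: 'ec'
LCS length = 2

2


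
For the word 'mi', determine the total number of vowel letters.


Scanning each character of 'mi':
  Position 1: 'm' -> consonant (running count: 0)
  Position 2: 'i' -> vowel (running count: 1)
Total vowels: 1

1


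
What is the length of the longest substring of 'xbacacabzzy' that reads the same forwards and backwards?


Scanning 'xbacacabzzy' for palindromic substrings.
Substring at positions 1-7: 'bacacab'.
Check: reverse('bacacab') = 'bacacab' -> palindrome confirmed.
Neighbouring characters ('x' / 'z') break symmetry, so it cannot extend further.
No longer palindromic substring exists; longest length = 7

7


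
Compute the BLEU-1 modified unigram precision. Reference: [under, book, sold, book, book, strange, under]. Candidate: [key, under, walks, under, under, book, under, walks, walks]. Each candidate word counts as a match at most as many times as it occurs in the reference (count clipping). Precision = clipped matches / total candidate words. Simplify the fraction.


Reference word counts: {'book': 3, 'sold': 1, 'strange': 1, 'under': 2}
Checking each candidate word (with clipping):
  'key' -> not in reference -> no match (matches: 0)
  'under' -> in reference (ref count 2, used 1/2) -> match (matches: 1)
  'walks' -> not in reference -> no match (matches: 1)
  'under' -> in reference (ref count 2, used 2/2) -> match (matches: 2)
  'under' -> ref count 2 already used up (2/2) -> clipped, no match (matches: 2)
  'book' -> in reference (ref count 3, used 1/3) -> match (matches: 3)
  'under' -> ref count 2 already used up (2/2) -> clipped, no match (matches: 3)
  'walks' -> not in reference -> no match (matches: 3)
  'walks' -> not in reference -> no match (matches: 3)
Clipped matches: 3, Candidate length: 9
Precision = 3/9 = 1/3

1/3


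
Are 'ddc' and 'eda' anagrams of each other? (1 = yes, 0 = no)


Sort characters of 'ddc': 'cdd'
Sort characters of 'eda': 'ade'
Sorted forms differ -> they are NOT anagrams
Result: 0

0


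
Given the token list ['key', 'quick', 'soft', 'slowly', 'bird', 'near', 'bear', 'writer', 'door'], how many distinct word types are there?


Listing all tokens and tracking unique types:
  Token 1: 'key' -> NEW (unique so far: 1)
  Token 2: 'quick' -> NEW (unique so far: 2)
  Token 3: 'soft' -> NEW (unique so far: 3)
  Token 4: 'slowly' -> NEW (unique so far: 4)
  Token 5: 'bird' -> NEW (unique so far: 5)
  Token 6: 'near' -> NEW (unique so far: 6)
  Token 7: 'bear' -> NEW (unique so far: 7)
  Token 8: 'writer' -> NEW (unique so far: 8)
  Token 9: 'door' -> NEW (unique so far: 9)
Unique types: ('bear', 'bird', 'door', 'key', 'near', 'quick', 'slowly', 'soft', 'writer')
Vocabulary size: 9

9


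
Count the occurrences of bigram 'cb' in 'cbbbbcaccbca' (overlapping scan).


Scanning 'cbbbbcaccbca' for bigram 'cb':
  Position 0: 'cb' -> MATCH
  Position 1: 'bb' -> no
  Position 2: 'bb' -> no
  Position 3: 'bb' -> no
  Position 4: 'bc' -> no
  Position 5: 'ca' -> no
  Position 6: 'ac' -> no
  Position 7: 'cc' -> no
  Position 8: 'cb' -> MATCH
  Position 9: 'bc' -> no
  Position 10: 'ca' -> no
Total matches: 2

2


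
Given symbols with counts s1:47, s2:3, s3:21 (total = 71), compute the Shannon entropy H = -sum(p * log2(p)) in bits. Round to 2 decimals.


Computing entropy H = -sum(p_i * log2(p_i)):
  s1: p = 47/71 = 0.6620, -p*log2(p) = 0.3940
  s2: p = 3/71 = 0.0423, -p*log2(p) = 0.1929
  s3: p = 21/71 = 0.2958, -p*log2(p) = 0.5198
H = sum of terms = 1.1067
Rounded to 2 decimals: 1.11

1.11


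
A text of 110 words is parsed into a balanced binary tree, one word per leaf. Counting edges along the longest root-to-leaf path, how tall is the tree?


In a balanced binary tree with n leaves the deepest leaf is ceil(log2(n)) edges below the root.
log2(110) = 6.7814
ceil(6.7814) = 7
height (edges) = 7

7


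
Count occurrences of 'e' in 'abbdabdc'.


Scanning 'abbdabdc' for 'e':
  No matches found.
Total occurrences of 'e': 0

0


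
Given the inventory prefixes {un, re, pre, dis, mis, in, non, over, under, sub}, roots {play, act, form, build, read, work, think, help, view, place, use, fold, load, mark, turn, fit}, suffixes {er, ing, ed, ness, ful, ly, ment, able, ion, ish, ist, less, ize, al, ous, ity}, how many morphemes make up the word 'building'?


Segmenting 'building' against the inventory:
  'build' -> root (morpheme 1)
  'ing' -> suffix (morpheme 2)
Total morphemes: 2

2


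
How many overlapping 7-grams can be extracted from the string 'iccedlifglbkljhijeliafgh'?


String 'iccedlifglbkljhijeliafgh' has length L = 24.
Number of overlapping n-grams = L - n + 1
Substituting: 24 - 7 + 1 = 18

18


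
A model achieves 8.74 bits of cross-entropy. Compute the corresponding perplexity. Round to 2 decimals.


Perplexity formula: PP = 2^H
H = 8.74
PP = 2^8.74
Decompose: 2^8.74 = 2^8 * 2^0.74
2^8 = 256, 2^0.74 ~ 1.6701758
PP ~ 256 * 1.6701758 = 427.5650048
Rounded to 2 decimals: 427.57

427.57


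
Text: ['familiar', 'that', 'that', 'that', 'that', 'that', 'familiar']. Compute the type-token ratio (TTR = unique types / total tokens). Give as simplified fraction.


Tokens: 7
Unique types: ('familiar', 'that') = 2
TTR = 2/7
Already in lowest terms.

2/7


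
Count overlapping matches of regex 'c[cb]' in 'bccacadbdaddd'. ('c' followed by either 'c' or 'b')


Pattern: c[cb] means 'c' followed by either 'c' or 'b'.
Scanning 'bccacadbdaddd' position-by-position:
  Pos 0: window 'bc' -> no
  Pos 1: window 'cc' -> MATCH
  Pos 2: window 'ca' -> no
  Pos 3: window 'ac' -> no
  Pos 4: window 'ca' -> no
  Pos 5: window 'ad' -> no
  Pos 6: window 'db' -> no
  Pos 7: window 'bd' -> no
  Pos 8: window 'da' -> no
  Pos 9: window 'ad' -> no
  Pos 10: window 'dd' -> no
  Pos 11: window 'dd' -> no
  Pos 12: window 'd' -> no
Total matches: 1

1
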